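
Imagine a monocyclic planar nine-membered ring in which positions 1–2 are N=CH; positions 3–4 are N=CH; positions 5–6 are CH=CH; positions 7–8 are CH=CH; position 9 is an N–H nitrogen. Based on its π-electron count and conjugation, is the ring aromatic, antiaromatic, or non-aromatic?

Aromatic

The p orbitals form a continuous loop: every atom in a ring double bond is sp² and brings one electron to the p orbital; the doubly-bonded nitrogens are pyridine-type — their lone pairs lie in the ring plane, leaving one electron in the p orbital; the pyrrole-type nitrogen donates its lone pair from the p orbital. The ring is fully conjugated.
π-electron count: 4 × 2 = 8 from the double-bond units + 2 from the NH atom = 10.
10 = 4(2) + 2, which satisfies Hückel's 4n+2 rule.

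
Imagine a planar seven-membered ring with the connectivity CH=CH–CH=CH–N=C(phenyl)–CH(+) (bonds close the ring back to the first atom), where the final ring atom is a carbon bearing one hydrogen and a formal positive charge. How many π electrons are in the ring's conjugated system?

6

Check conjugation: each doubly-bonded ring atom is sp² with one p-orbital electron; each =N– nitrogen is pyridine-type (lone pair in the sp² plane, one electron in the p orbital); the carbocation has an empty p orbital — every position has a p orbital, so the cyclic π system is continuous.
π-electron count: 3 × 2 = 6 from the double-bond units + 0 from the CH(+) atom = 6.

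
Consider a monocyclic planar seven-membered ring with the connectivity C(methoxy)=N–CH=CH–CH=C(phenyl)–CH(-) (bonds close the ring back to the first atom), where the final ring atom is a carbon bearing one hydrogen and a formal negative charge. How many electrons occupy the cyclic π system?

8

The p orbitals form a continuous loop: each doubly-bonded ring atom is sp² with one p-orbital electron; each sp² =N– keeps its lone pair in-plane and puts one electron into the π system; the carbanion's lone pair occupies the p orbital. The ring is fully conjugated.
Tallying contributions gives 3 × 2 = 6 from the double-bond units + 2 from the CH(-) atom = 8.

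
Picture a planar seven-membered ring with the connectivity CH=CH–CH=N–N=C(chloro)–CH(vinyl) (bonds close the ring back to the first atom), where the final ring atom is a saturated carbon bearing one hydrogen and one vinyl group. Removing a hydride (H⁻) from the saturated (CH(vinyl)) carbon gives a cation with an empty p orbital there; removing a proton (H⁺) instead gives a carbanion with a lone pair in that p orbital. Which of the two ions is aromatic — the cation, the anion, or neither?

In both ions every ring atom is sp² and contributes a p orbital, so both rings are fully conjugated.
Cation: 3 × 2 + 0 = 6 π electrons → 4(1)+2, aromatic.
Anion: 3 × 2 + 2 = 8 π electrons → 4(2), antiaromatic.

The cation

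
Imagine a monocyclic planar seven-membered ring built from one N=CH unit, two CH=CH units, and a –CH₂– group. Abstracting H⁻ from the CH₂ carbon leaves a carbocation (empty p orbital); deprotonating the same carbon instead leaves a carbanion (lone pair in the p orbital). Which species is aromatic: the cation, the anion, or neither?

In both ions every ring atom is sp² and contributes a p orbital, so both rings are fully conjugated.
Cation: 3 × 2 + 0 = 6 π electrons → 4(1)+2, aromatic.
Anion: 3 × 2 + 2 = 8 π electrons → 4(2), antiaromatic.

The cation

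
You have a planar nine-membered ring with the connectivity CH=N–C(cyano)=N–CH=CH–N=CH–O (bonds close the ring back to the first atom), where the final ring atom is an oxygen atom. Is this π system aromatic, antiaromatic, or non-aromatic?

Aromatic

Every ring atom contributes a p orbital perpendicular to the ring (the double-bond atoms are sp², each contributing one p electron; each sp² =N– keeps its lone pair in-plane and puts one electron into the π system; the oxygen donates one lone pair from its p orbital), so the π system is cyclic and fully conjugated.
Counting π electrons: 4 × 2 = 8 from the double-bond units + 2 from the O atom = 10.
That gives a 4n+2 count (10, n = 2).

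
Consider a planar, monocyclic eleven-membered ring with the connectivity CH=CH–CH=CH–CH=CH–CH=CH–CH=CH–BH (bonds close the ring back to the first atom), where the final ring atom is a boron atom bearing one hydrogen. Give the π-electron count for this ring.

All ring atoms are sp² and supply a p orbital to the ring (every atom in a ring double bond is sp² and brings one electron to the p orbital; the boron has an empty p orbital); the conjugation is uninterrupted.
Counting π electrons: 5 × 2 = 10 from the double-bond units + 0 from the BH atom = 10.

10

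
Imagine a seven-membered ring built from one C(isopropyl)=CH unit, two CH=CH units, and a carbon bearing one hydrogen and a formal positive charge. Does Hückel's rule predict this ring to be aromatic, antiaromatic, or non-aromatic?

Check conjugation: the double-bond atoms are sp², each contributing one p electron; the carbocation has an empty p orbital — every position has a p orbital, so the cyclic π system is continuous.
π-electron count: 3 × 2 = 6 from the double-bond units + 0 from the CH(+) atom = 6.
That gives a 4n+2 count (6, n = 1).

Aromatic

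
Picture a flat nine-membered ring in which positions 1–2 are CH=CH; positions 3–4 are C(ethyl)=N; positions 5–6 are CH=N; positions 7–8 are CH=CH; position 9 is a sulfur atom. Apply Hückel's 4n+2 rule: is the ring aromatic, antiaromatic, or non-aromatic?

All ring atoms are sp² and supply a p orbital to the ring (each doubly-bonded ring atom is sp² with one p-orbital electron; each =N– nitrogen is pyridine-type (lone pair in the sp² plane, one electron in the p orbital); the sulfur donates one lone pair from its p orbital); the conjugation is uninterrupted.
π-electron count: 4 × 2 = 8 from the double-bond units + 2 from the S atom = 10.
With 10 π electrons (n = 2), the Hückel 4n+2 condition holds.

Aromatic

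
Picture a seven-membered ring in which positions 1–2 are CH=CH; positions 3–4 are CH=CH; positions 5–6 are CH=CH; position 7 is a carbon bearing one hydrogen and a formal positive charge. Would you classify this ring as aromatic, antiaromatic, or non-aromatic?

Aromatic

All ring atoms are sp² and supply a p orbital to the ring (the double-bond atoms are sp², each contributing one p electron; the carbocation has an empty p orbital); the conjugation is uninterrupted.
Counting π electrons: 3 × 2 = 6 from the double-bond units + 0 from the CH(+) atom = 6.
With 6 π electrons (n = 1), the Hückel 4n+2 condition holds.
This is the tropylium cation.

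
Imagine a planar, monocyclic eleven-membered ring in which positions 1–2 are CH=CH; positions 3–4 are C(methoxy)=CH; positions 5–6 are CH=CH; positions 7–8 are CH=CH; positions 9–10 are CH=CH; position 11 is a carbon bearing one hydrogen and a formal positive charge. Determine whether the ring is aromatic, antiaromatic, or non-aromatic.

Aromatic

All ring atoms are sp² and supply a p orbital to the ring (every atom in a ring double bond is sp² and brings one electron to the p orbital; the carbocation has an empty p orbital); the conjugation is uninterrupted.
Tallying contributions gives 5 × 2 = 10 from the double-bond units + 0 from the CH(+) atom = 10.
10 = 4(2) + 2, which satisfies Hückel's 4n+2 rule.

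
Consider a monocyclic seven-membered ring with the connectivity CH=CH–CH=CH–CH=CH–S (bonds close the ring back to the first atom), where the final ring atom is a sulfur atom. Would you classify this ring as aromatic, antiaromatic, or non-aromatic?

Antiaromatic

The p orbitals form a continuous loop: every atom in a ring double bond is sp² and brings one electron to the p orbital; the sulfur donates one lone pair from its p orbital. The ring is fully conjugated.
π-electron count: 3 × 2 = 6 from the double-bond units + 2 from the S atom = 8.
8 = 4(2); a planar, fully conjugated 4n system is antiaromatic.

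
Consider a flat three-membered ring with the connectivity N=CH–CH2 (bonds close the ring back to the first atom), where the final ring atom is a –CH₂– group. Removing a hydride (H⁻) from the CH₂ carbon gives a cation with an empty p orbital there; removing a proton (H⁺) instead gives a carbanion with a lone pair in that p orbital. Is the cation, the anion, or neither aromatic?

The cation

In both ions every ring atom is sp² and contributes a p orbital, so both rings are fully conjugated.
Cation: 1 × 2 + 0 = 2 π electrons → 4(0)+2, aromatic.
Anion: 1 × 2 + 2 = 4 π electrons → 4(1), antiaromatic.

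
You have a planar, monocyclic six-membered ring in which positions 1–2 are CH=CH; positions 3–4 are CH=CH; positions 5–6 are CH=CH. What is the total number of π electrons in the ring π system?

Every ring atom contributes a p orbital perpendicular to the ring (the double-bond atoms are sp², each contributing one p electron), so the π system is cyclic and fully conjugated.
Tallying contributions gives 3 × 2 = 6 from the 3 double-bond units.
(The species described is benzene.)

6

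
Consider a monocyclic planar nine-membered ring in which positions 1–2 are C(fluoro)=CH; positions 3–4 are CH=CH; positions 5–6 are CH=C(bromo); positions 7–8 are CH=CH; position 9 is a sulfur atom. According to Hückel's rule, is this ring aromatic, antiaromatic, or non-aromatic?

Aromatic

Check conjugation: the double-bond atoms are sp², each contributing one p electron; the sulfur donates one lone pair from its p orbital — every position has a p orbital, so the cyclic π system is continuous.
Counting π electrons: 4 × 2 = 8 from the double-bond units + 2 from the S atom = 10.
With 10 π electrons (n = 2), the Hückel 4n+2 condition holds.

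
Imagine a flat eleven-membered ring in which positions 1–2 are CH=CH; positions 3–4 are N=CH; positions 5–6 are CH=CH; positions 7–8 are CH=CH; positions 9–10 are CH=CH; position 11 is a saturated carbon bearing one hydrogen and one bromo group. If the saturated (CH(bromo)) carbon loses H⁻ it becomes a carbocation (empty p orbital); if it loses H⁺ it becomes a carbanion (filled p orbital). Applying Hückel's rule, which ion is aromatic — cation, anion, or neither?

The cation

Once that carbon is sp², every ring atom has a p orbital and both ions are fully conjugated.
Cation: 5 × 2 + 0 = 10 π electrons → 4(2)+2, aromatic.
Anion: 5 × 2 + 2 = 12 π electrons → 4(3), antiaromatic.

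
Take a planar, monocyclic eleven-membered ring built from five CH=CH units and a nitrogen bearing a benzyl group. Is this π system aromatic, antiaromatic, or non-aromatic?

Antiaromatic

Every ring atom contributes a p orbital perpendicular to the ring (the double-bond atoms are sp², each contributing one p electron; the pyrrole-type nitrogen donates its lone pair from the p orbital), so the π system is cyclic and fully conjugated.
Counting π electrons: 5 × 2 = 10 from the double-bond units + 2 from the N(benzyl) atom = 12.
A 4n π count (12, n = 3) in a planar conjugated ring means antiaromatic.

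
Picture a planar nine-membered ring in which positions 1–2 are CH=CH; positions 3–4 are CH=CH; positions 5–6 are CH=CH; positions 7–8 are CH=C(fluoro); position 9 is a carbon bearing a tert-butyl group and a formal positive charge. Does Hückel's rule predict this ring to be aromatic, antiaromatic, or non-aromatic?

Antiaromatic

Check conjugation: every atom in a ring double bond is sp² and brings one electron to the p orbital; the carbocation has an empty p orbital — every position has a p orbital, so the cyclic π system is continuous.
π-electron count: 4 × 2 = 8 from the double-bond units + 0 from the C(tert-butyl)(+) atom = 8.
8 is a 4n count (n = 2), so the planar conjugated ring is antiaromatic.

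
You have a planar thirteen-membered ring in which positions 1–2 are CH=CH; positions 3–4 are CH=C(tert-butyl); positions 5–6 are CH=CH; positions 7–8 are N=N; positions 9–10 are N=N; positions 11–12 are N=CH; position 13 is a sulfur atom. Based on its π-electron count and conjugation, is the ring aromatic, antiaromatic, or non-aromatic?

Check conjugation: every atom in a ring double bond is sp² and brings one electron to the p orbital; the doubly-bonded nitrogens are pyridine-type — their lone pairs lie in the ring plane, leaving one electron in the p orbital; the sulfur donates one lone pair from its p orbital — every position has a p orbital, so the cyclic π system is continuous.
Counting π electrons: 6 × 2 = 12 from the double-bond units + 2 from the S atom = 14.
That gives a 4n+2 count (14, n = 3).

Aromatic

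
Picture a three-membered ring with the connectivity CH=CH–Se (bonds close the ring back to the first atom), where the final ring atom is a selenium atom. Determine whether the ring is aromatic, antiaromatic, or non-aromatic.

Antiaromatic

Check conjugation: each doubly-bonded ring atom is sp² with one p-orbital electron; the selenium donates one lone pair from its p orbital — every position has a p orbital, so the cyclic π system is continuous.
π-electron count: 1 × 2 = 2 from the double-bond unit + 2 from the Se atom = 4.
With 4 = 4·1 π electrons, Hückel's rule classifies the planar ring as antiaromatic.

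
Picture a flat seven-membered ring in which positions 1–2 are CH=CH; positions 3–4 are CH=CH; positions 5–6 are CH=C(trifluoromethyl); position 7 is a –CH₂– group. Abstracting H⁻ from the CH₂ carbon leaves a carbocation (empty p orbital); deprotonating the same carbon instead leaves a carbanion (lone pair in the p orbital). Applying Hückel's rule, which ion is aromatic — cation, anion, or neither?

Once that carbon is sp², every ring atom has a p orbital and both ions are fully conjugated.
Cation: 3 × 2 + 0 = 6 π electrons → 4(1)+2, aromatic.
Anion: 3 × 2 + 2 = 8 π electrons → 4(2), antiaromatic.

The cation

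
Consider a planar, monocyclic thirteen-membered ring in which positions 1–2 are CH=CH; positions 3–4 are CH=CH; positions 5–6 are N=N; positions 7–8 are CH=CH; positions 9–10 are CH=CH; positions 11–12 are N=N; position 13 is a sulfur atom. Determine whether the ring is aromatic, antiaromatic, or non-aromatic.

The p orbitals form a continuous loop: the double-bond atoms are sp², each contributing one p electron; the doubly-bonded nitrogens are pyridine-type — their lone pairs lie in the ring plane, leaving one electron in the p orbital; the sulfur donates one lone pair from its p orbital. The ring is fully conjugated.
π-electron count: 6 × 2 = 12 from the double-bond units + 2 from the S atom = 14.
Since 14 = 4·3 + 2, the ring meets the 4n+2 criterion.

Aromatic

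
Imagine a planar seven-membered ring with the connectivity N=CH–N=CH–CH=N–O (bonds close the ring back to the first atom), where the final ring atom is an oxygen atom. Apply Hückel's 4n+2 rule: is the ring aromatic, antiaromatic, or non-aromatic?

Antiaromatic

Check conjugation: every atom in a ring double bond is sp² and brings one electron to the p orbital; each =N– nitrogen is pyridine-type (lone pair in the sp² plane, one electron in the p orbital); the oxygen donates one lone pair from its p orbital — every position has a p orbital, so the cyclic π system is continuous.
Adding the contributions, 3 × 2 = 6 from the double-bond units + 2 from the O atom = 8.
8 is a 4n count (n = 2), so the planar conjugated ring is antiaromatic.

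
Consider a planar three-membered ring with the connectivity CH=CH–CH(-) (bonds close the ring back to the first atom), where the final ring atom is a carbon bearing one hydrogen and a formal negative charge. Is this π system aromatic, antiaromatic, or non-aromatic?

Antiaromatic

All ring atoms are sp² and supply a p orbital to the ring (each doubly-bonded ring atom is sp² with one p-orbital electron; the carbanion's lone pair occupies the p orbital); the conjugation is uninterrupted.
Tallying contributions gives 1 × 2 = 2 from the double-bond unit + 2 from the CH(-) atom = 4.
With 4 = 4·1 π electrons, Hückel's rule classifies the planar ring as antiaromatic.
(This ring is the cyclopropenyl anion.)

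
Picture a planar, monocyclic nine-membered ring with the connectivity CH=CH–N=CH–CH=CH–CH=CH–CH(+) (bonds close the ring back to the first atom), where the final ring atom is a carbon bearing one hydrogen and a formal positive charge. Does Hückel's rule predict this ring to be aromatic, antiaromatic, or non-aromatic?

Antiaromatic

All ring atoms are sp² and supply a p orbital to the ring (the double-bond atoms are sp², each contributing one p electron; the doubly-bonded nitrogens are pyridine-type — their lone pairs lie in the ring plane, leaving one electron in the p orbital; the carbocation has an empty p orbital); the conjugation is uninterrupted.
π-electron count: 4 × 2 = 8 from the double-bond units + 0 from the CH(+) atom = 8.
8 = 4(2); a planar, fully conjugated 4n system is antiaromatic.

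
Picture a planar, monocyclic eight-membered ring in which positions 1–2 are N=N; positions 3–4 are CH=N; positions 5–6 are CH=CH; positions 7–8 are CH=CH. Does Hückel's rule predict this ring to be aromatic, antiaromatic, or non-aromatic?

Check conjugation: each doubly-bonded ring atom is sp² with one p-orbital electron; each sp² =N– keeps its lone pair in-plane and puts one electron into the π system — every position has a p orbital, so the cyclic π system is continuous.
Adding the contributions, 4 × 2 = 8 from the 4 double-bond units.
With 8 = 4·2 π electrons, Hückel's rule classifies the planar ring as antiaromatic.

Antiaromatic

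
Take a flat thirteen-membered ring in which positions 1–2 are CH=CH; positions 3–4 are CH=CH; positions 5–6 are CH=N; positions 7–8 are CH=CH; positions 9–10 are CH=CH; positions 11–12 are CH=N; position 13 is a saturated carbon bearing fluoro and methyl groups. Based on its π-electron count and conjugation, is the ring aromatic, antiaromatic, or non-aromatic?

Non-aromatic

The C(fluoro)(methyl) carbon is saturated: that saturated carbon is sp³ and has no p orbital in the ring π system. Conjugation is not continuous around the ring.
A ring that is not fully conjugated cannot be aromatic or antiaromatic regardless of its π-electron count.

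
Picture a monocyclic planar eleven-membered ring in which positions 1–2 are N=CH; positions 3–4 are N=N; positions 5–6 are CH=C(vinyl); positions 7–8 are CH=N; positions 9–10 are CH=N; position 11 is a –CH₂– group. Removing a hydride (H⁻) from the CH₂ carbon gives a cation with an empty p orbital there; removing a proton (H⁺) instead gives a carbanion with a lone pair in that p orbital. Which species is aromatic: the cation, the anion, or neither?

The cation

In either ion the ring is fully conjugated: every atom, including the new sp² carbon, supplies a p orbital.
Cation: 5 × 2 + 0 = 10 π electrons → 4(2)+2, aromatic.
Anion: 5 × 2 + 2 = 12 π electrons → 4(3), antiaromatic.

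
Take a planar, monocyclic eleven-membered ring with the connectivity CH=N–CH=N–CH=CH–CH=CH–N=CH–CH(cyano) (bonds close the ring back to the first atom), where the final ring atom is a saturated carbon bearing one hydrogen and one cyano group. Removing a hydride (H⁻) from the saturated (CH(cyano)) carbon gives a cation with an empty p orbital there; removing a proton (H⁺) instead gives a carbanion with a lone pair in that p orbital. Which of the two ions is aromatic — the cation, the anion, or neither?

Once that carbon is sp², every ring atom has a p orbital and both ions are fully conjugated.
Cation: 5 × 2 + 0 = 10 π electrons → 4(2)+2, aromatic.
Anion: 5 × 2 + 2 = 12 π electrons → 4(3), antiaromatic.

The cation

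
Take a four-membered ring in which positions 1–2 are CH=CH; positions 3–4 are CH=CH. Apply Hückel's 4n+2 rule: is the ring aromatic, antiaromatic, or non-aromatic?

Antiaromatic

Check conjugation: the double-bond atoms are sp², each contributing one p electron — every position has a p orbital, so the cyclic π system is continuous.
Counting π electrons: 2 × 2 = 4 from the 2 double-bond units.
4 = 4(1); a planar, fully conjugated 4n system is antiaromatic.
(This ring is cyclobutadiene.)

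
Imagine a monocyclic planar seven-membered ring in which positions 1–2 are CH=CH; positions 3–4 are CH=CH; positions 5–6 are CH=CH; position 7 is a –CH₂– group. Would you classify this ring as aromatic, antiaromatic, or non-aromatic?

At the CH2 position, the tetrahedral CH₂ carbon is sp³ and has no p orbital in the ring π system; the ring's p-orbital overlap is broken there.
Without a continuous loop of overlapping p orbitals the Hückel electron count never comes into play.

Non-aromatic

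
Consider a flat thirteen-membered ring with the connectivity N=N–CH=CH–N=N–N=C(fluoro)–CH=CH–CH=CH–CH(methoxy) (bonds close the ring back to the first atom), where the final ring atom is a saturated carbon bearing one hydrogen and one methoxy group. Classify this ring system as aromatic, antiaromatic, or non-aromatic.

Non-aromatic

At the CH(methoxy) position, that saturated carbon is sp³ and has no p orbital in the ring π system; the ring's p-orbital overlap is broken there.
Hückel's rule only applies to fully conjugated rings, so this one is simply non-aromatic.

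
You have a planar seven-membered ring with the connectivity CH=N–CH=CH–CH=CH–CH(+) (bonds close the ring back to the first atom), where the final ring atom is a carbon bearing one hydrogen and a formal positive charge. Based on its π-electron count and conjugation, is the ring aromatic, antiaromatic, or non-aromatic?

The p orbitals form a continuous loop: every atom in a ring double bond is sp² and brings one electron to the p orbital; each =N– nitrogen is pyridine-type (lone pair in the sp² plane, one electron in the p orbital); the carbocation has an empty p orbital. The ring is fully conjugated.
Adding the contributions, 3 × 2 = 6 from the double-bond units + 0 from the CH(+) atom = 6.
That gives a 4n+2 count (6, n = 1).

Aromatic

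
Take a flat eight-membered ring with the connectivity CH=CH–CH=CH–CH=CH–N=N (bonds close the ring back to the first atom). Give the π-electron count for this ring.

8

Every ring atom contributes a p orbital perpendicular to the ring (the double-bond atoms are sp², each contributing one p electron; the doubly-bonded nitrogens are pyridine-type — their lone pairs lie in the ring plane, leaving one electron in the p orbital), so the π system is cyclic and fully conjugated.
π-electron count: 4 × 2 = 8 from the 4 double-bond units.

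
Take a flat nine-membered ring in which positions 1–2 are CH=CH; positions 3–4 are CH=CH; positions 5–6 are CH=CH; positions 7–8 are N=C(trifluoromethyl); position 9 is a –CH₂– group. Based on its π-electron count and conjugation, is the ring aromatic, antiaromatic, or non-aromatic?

The CH2 position has four σ bonds — the tetrahedral CH₂ carbon is sp³ and has no p orbital in the ring π system — so the cyclic conjugation is interrupted.
A ring that is not fully conjugated cannot be aromatic or antiaromatic regardless of its π-electron count.

Non-aromatic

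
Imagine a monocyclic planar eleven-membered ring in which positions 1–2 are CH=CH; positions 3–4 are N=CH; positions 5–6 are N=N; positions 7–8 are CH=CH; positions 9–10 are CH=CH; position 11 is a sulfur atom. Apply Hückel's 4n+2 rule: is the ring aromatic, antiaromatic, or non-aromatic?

Every ring atom contributes a p orbital perpendicular to the ring (each doubly-bonded ring atom is sp² with one p-orbital electron; each =N– nitrogen is pyridine-type (lone pair in the sp² plane, one electron in the p orbital); the sulfur donates one lone pair from its p orbital), so the π system is cyclic and fully conjugated.
Adding the contributions, 5 × 2 = 10 from the double-bond units + 2 from the S atom = 12.
12 = 4(3); a planar, fully conjugated 4n system is antiaromatic.

Antiaromatic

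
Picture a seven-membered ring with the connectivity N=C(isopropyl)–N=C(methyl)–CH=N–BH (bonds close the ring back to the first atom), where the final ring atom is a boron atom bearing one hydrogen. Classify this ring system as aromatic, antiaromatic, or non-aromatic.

All ring atoms are sp² and supply a p orbital to the ring (the double-bond atoms are sp², each contributing one p electron; the doubly-bonded nitrogens are pyridine-type — their lone pairs lie in the ring plane, leaving one electron in the p orbital; the boron has an empty p orbital); the conjugation is uninterrupted.
π-electron count: 3 × 2 = 6 from the double-bond units + 0 from the BH atom = 6.
That gives a 4n+2 count (6, n = 1).

Aromatic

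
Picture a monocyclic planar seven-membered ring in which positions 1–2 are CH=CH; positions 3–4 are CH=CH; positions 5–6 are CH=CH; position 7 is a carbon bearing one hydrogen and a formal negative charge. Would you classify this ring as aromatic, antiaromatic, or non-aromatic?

The p orbitals form a continuous loop: the double-bond atoms are sp², each contributing one p electron; the carbanion's lone pair occupies the p orbital. The ring is fully conjugated.
Tallying contributions gives 3 × 2 = 6 from the double-bond units + 2 from the CH(-) atom = 8.
8 is a 4n count (n = 2), so the planar conjugated ring is antiaromatic.

Antiaromatic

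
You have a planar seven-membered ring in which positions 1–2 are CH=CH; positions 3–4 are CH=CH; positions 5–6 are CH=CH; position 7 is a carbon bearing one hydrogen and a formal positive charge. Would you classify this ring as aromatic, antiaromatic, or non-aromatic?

Every ring atom contributes a p orbital perpendicular to the ring (the double-bond atoms are sp², each contributing one p electron; the carbocation has an empty p orbital), so the π system is cyclic and fully conjugated.
Counting π electrons: 3 × 2 = 6 from the double-bond units + 0 from the CH(+) atom = 6.
That gives a 4n+2 count (6, n = 1).
(The species described is the tropylium cation.)

Aromatic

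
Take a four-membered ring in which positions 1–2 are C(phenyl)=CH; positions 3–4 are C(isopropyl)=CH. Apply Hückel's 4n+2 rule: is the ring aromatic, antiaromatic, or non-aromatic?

Antiaromatic

Every ring atom contributes a p orbital perpendicular to the ring (each doubly-bonded ring atom is sp² with one p-orbital electron), so the π system is cyclic and fully conjugated.
Adding the contributions, 2 × 2 = 4 from the 2 double-bond units.
A 4n π count (4, n = 1) in a planar conjugated ring means antiaromatic.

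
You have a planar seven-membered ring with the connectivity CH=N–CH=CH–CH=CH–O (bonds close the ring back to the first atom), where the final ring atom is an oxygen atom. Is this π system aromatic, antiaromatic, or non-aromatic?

Antiaromatic

Check conjugation: each doubly-bonded ring atom is sp² with one p-orbital electron; each =N– nitrogen is pyridine-type (lone pair in the sp² plane, one electron in the p orbital); the oxygen donates one lone pair from its p orbital — every position has a p orbital, so the cyclic π system is continuous.
π-electron count: 3 × 2 = 6 from the double-bond units + 2 from the O atom = 8.
8 is a 4n count (n = 2), so the planar conjugated ring is antiaromatic.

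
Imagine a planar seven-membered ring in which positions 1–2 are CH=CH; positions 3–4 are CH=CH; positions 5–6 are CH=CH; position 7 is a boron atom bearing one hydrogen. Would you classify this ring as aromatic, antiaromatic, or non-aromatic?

Every ring atom contributes a p orbital perpendicular to the ring (the double-bond atoms are sp², each contributing one p electron; the boron has an empty p orbital), so the π system is cyclic and fully conjugated.
Counting π electrons: 3 × 2 = 6 from the double-bond units + 0 from the BH atom = 6.
With 6 π electrons (n = 1), the Hückel 4n+2 condition holds.

Aromatic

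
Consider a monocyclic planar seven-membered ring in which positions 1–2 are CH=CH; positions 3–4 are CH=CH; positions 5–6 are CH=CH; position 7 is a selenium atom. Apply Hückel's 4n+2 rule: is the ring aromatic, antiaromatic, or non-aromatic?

Antiaromatic

All ring atoms are sp² and supply a p orbital to the ring (each doubly-bonded ring atom is sp² with one p-orbital electron; the selenium donates one lone pair from its p orbital); the conjugation is uninterrupted.
Adding the contributions, 3 × 2 = 6 from the double-bond units + 2 from the Se atom = 8.
8 = 4(2); a planar, fully conjugated 4n system is antiaromatic.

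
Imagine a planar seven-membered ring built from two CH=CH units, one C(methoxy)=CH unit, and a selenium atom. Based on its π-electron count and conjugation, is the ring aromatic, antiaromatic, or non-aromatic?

Every ring atom contributes a p orbital perpendicular to the ring (every atom in a ring double bond is sp² and brings one electron to the p orbital; the selenium donates one lone pair from its p orbital), so the π system is cyclic and fully conjugated.
Counting π electrons: 3 × 2 = 6 from the double-bond units + 2 from the Se atom = 8.
A 4n π count (8, n = 2) in a planar conjugated ring means antiaromatic.

Antiaromatic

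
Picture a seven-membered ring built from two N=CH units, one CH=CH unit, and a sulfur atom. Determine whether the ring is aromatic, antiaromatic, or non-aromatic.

The p orbitals form a continuous loop: each doubly-bonded ring atom is sp² with one p-orbital electron; each =N– nitrogen is pyridine-type (lone pair in the sp² plane, one electron in the p orbital); the sulfur donates one lone pair from its p orbital. The ring is fully conjugated.
Adding the contributions, 3 × 2 = 6 from the double-bond units + 2 from the S atom = 8.
8 is a 4n count (n = 2), so the planar conjugated ring is antiaromatic.

Antiaromatic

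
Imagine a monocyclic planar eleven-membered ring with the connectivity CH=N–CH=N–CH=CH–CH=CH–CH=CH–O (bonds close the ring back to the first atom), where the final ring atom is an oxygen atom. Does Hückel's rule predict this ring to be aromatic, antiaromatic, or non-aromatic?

Every ring atom contributes a p orbital perpendicular to the ring (the double-bond atoms are sp², each contributing one p electron; the doubly-bonded nitrogens are pyridine-type — their lone pairs lie in the ring plane, leaving one electron in the p orbital; the oxygen donates one lone pair from its p orbital), so the π system is cyclic and fully conjugated.
Counting π electrons: 5 × 2 = 10 from the double-bond units + 2 from the O atom = 12.
12 is a 4n count (n = 3), so the planar conjugated ring is antiaromatic.

Antiaromatic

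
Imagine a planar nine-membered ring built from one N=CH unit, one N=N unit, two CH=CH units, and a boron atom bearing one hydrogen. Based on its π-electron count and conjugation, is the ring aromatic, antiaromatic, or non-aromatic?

Antiaromatic

Every ring atom contributes a p orbital perpendicular to the ring (the double-bond atoms are sp², each contributing one p electron; the doubly-bonded nitrogens are pyridine-type — their lone pairs lie in the ring plane, leaving one electron in the p orbital; the boron has an empty p orbital), so the π system is cyclic and fully conjugated.
Adding the contributions, 4 × 2 = 8 from the double-bond units + 0 from the BH atom = 8.
A 4n π count (8, n = 2) in a planar conjugated ring means antiaromatic.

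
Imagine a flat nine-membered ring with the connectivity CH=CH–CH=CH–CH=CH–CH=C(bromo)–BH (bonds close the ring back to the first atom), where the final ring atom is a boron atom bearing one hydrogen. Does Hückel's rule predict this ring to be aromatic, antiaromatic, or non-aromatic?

Antiaromatic

All ring atoms are sp² and supply a p orbital to the ring (each doubly-bonded ring atom is sp² with one p-orbital electron; the boron has an empty p orbital); the conjugation is uninterrupted.
Tallying contributions gives 4 × 2 = 8 from the double-bond units + 0 from the BH atom = 8.
8 = 4(2); a planar, fully conjugated 4n system is antiaromatic.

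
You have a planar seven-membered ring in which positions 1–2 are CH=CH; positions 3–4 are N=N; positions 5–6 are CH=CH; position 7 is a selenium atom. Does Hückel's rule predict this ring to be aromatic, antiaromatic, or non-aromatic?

The p orbitals form a continuous loop: every atom in a ring double bond is sp² and brings one electron to the p orbital; each =N– nitrogen is pyridine-type (lone pair in the sp² plane, one electron in the p orbital); the selenium donates one lone pair from its p orbital. The ring is fully conjugated.
Counting π electrons: 3 × 2 = 6 from the double-bond units + 2 from the Se atom = 8.
8 is a 4n count (n = 2), so the planar conjugated ring is antiaromatic.

Antiaromatic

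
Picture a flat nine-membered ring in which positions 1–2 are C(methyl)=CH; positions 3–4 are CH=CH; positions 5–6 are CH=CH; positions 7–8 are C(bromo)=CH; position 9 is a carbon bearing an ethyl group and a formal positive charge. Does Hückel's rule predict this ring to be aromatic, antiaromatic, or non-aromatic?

Check conjugation: the double-bond atoms are sp², each contributing one p electron; the carbocation has an empty p orbital — every position has a p orbital, so the cyclic π system is continuous.
π-electron count: 4 × 2 = 8 from the double-bond units + 0 from the C(ethyl)(+) atom = 8.
With 8 = 4·2 π electrons, Hückel's rule classifies the planar ring as antiaromatic.

Antiaromatic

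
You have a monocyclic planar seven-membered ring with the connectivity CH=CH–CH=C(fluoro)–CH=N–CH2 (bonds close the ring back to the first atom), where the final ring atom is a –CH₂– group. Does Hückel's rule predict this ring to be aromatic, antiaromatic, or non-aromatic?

The CH2 position has four σ bonds — the tetrahedral CH₂ carbon is sp³ and has no p orbital in the ring π system — so the cyclic conjugation is interrupted.
Hückel's rule only applies to fully conjugated rings, so this one is simply non-aromatic.

Non-aromatic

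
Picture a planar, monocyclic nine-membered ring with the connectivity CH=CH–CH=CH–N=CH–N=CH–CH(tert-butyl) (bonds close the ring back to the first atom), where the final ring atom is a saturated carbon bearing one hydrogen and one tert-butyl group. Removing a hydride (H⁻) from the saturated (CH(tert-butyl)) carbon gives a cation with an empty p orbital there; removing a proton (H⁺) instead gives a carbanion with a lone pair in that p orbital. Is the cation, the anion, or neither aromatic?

Both ions have a continuous loop of p orbitals — each ring atom is sp².
Cation: 4 × 2 + 0 = 8 π electrons → 4(2), antiaromatic.
Anion: 4 × 2 + 2 = 10 π electrons → 4(2)+2, aromatic.

The anion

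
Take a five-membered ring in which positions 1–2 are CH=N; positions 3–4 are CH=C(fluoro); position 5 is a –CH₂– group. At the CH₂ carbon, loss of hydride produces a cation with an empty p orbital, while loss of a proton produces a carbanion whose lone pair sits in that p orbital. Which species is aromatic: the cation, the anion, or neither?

The anion

In either ion the ring is fully conjugated: every atom, including the new sp² carbon, supplies a p orbital.
Cation: 2 × 2 + 0 = 4 π electrons → 4(1), antiaromatic.
Anion: 2 × 2 + 2 = 6 π electrons → 4(1)+2, aromatic.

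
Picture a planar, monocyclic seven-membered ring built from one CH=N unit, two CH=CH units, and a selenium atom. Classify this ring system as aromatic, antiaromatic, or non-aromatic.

Check conjugation: each doubly-bonded ring atom is sp² with one p-orbital electron; each =N– nitrogen is pyridine-type (lone pair in the sp² plane, one electron in the p orbital); the selenium donates one lone pair from its p orbital — every position has a p orbital, so the cyclic π system is continuous.
Adding the contributions, 3 × 2 = 6 from the double-bond units + 2 from the Se atom = 8.
8 = 4(2); a planar, fully conjugated 4n system is antiaromatic.

Antiaromatic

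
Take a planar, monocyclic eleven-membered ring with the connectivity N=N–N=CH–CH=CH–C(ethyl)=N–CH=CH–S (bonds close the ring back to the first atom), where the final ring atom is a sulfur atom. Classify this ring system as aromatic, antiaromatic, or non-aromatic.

The p orbitals form a continuous loop: each doubly-bonded ring atom is sp² with one p-orbital electron; each =N– nitrogen is pyridine-type (lone pair in the sp² plane, one electron in the p orbital); the sulfur donates one lone pair from its p orbital. The ring is fully conjugated.
Adding the contributions, 5 × 2 = 10 from the double-bond units + 2 from the S atom = 12.
A 4n π count (12, n = 3) in a planar conjugated ring means antiaromatic.

Antiaromatic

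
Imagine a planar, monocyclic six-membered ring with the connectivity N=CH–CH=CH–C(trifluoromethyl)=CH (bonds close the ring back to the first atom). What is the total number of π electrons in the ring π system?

6

Check conjugation: each doubly-bonded ring atom is sp² with one p-orbital electron; each =N– nitrogen is pyridine-type (lone pair in the sp² plane, one electron in the p orbital) — every position has a p orbital, so the cyclic π system is continuous.
π-electron count: 3 × 2 = 6 from the 3 double-bond units.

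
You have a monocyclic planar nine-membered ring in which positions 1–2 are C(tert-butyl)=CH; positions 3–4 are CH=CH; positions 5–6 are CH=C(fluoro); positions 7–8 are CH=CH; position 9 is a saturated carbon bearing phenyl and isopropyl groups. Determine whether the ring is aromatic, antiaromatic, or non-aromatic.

The C(phenyl)(isopropyl) carbon is saturated: that saturated carbon is sp³ and has no p orbital in the ring π system. Conjugation is not continuous around the ring.
A ring that is not fully conjugated cannot be aromatic or antiaromatic regardless of its π-electron count.

Non-aromatic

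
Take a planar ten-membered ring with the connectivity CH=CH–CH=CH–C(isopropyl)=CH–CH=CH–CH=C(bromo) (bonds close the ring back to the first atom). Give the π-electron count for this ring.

Check conjugation: the double-bond atoms are sp², each contributing one p electron — every position has a p orbital, so the cyclic π system is continuous.
Tallying contributions gives 5 × 2 = 10 from the 5 double-bond units.

10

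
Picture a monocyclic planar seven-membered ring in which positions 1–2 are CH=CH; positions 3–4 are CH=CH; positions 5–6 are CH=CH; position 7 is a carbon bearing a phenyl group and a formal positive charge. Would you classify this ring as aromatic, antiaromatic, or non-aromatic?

Aromatic

All ring atoms are sp² and supply a p orbital to the ring (the double-bond atoms are sp², each contributing one p electron; the carbocation has an empty p orbital); the conjugation is uninterrupted.
Adding the contributions, 3 × 2 = 6 from the double-bond units + 0 from the C(phenyl)(+) atom = 6.
Since 6 = 4·1 + 2, the ring meets the 4n+2 criterion.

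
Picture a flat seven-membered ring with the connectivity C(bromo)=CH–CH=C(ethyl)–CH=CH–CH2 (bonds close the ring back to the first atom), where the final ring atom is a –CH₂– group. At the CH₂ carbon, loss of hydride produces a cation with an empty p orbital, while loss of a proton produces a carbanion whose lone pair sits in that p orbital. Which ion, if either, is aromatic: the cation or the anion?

The cation

Once that carbon is sp², every ring atom has a p orbital and both ions are fully conjugated.
Cation: 3 × 2 + 0 = 6 π electrons → 4(1)+2, aromatic.
Anion: 3 × 2 + 2 = 8 π electrons → 4(2), antiaromatic.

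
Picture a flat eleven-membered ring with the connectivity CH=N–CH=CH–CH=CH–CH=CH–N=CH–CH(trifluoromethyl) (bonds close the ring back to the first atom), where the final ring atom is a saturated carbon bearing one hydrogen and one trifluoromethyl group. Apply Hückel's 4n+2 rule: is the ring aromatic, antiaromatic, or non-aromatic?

Non-aromatic

The CH(trifluoromethyl) position has four σ bonds — that saturated carbon is sp³ and has no p orbital in the ring π system — so the cyclic conjugation is interrupted.
Broken conjugation rules out both aromaticity and antiaromaticity.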